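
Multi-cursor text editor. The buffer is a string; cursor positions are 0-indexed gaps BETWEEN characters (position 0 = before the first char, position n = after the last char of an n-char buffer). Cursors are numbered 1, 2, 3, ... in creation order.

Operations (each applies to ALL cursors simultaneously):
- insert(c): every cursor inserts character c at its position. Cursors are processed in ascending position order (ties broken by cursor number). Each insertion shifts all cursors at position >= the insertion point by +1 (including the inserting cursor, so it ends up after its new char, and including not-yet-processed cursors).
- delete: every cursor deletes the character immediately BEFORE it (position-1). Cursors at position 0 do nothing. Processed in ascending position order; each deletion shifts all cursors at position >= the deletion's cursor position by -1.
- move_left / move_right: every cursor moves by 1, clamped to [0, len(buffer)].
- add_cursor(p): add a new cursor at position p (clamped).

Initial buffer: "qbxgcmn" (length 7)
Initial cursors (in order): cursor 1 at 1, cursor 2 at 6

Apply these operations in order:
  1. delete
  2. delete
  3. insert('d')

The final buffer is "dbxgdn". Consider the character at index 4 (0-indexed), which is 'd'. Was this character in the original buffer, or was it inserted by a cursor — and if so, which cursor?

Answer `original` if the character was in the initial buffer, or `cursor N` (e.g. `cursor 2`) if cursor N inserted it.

After op 1 (delete): buffer="bxgcn" (len 5), cursors c1@0 c2@4, authorship .....
After op 2 (delete): buffer="bxgn" (len 4), cursors c1@0 c2@3, authorship ....
After op 3 (insert('d')): buffer="dbxgdn" (len 6), cursors c1@1 c2@5, authorship 1...2.
Authorship (.=original, N=cursor N): 1 . . . 2 .
Index 4: author = 2

Answer: cursor 2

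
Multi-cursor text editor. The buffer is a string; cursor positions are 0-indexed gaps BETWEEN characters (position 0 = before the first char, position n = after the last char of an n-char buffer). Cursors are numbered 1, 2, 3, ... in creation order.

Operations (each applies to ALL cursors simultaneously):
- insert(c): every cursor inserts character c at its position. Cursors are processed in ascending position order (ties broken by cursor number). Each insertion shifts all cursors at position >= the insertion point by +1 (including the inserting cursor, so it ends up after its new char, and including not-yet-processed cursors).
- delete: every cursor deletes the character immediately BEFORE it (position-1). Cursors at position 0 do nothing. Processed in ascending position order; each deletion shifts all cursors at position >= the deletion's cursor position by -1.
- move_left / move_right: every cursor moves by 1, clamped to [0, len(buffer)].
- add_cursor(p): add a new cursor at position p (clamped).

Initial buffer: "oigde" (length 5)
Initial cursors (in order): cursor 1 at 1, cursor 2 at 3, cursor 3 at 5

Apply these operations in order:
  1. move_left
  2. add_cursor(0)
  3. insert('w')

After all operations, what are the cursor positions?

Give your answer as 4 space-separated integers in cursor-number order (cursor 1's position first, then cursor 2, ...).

After op 1 (move_left): buffer="oigde" (len 5), cursors c1@0 c2@2 c3@4, authorship .....
After op 2 (add_cursor(0)): buffer="oigde" (len 5), cursors c1@0 c4@0 c2@2 c3@4, authorship .....
After op 3 (insert('w')): buffer="wwoiwgdwe" (len 9), cursors c1@2 c4@2 c2@5 c3@8, authorship 14..2..3.

Answer: 2 5 8 2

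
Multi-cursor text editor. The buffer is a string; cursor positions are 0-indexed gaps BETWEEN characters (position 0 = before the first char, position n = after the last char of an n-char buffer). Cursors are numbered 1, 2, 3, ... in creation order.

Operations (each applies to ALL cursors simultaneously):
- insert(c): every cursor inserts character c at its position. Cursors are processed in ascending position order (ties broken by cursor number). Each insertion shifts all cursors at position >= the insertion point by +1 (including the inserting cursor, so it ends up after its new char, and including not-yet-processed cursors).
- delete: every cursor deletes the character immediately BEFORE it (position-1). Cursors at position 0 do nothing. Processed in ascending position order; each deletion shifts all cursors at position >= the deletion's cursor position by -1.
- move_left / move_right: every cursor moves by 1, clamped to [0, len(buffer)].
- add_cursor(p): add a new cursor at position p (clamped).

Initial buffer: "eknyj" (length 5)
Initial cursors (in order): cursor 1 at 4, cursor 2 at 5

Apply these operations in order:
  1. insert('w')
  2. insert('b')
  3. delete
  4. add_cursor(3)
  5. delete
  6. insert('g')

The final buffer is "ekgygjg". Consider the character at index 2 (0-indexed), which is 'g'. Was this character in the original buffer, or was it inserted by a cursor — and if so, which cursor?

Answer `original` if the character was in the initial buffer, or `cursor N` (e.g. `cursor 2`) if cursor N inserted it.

Answer: cursor 3

Derivation:
After op 1 (insert('w')): buffer="eknywjw" (len 7), cursors c1@5 c2@7, authorship ....1.2
After op 2 (insert('b')): buffer="eknywbjwb" (len 9), cursors c1@6 c2@9, authorship ....11.22
After op 3 (delete): buffer="eknywjw" (len 7), cursors c1@5 c2@7, authorship ....1.2
After op 4 (add_cursor(3)): buffer="eknywjw" (len 7), cursors c3@3 c1@5 c2@7, authorship ....1.2
After op 5 (delete): buffer="ekyj" (len 4), cursors c3@2 c1@3 c2@4, authorship ....
After op 6 (insert('g')): buffer="ekgygjg" (len 7), cursors c3@3 c1@5 c2@7, authorship ..3.1.2
Authorship (.=original, N=cursor N): . . 3 . 1 . 2
Index 2: author = 3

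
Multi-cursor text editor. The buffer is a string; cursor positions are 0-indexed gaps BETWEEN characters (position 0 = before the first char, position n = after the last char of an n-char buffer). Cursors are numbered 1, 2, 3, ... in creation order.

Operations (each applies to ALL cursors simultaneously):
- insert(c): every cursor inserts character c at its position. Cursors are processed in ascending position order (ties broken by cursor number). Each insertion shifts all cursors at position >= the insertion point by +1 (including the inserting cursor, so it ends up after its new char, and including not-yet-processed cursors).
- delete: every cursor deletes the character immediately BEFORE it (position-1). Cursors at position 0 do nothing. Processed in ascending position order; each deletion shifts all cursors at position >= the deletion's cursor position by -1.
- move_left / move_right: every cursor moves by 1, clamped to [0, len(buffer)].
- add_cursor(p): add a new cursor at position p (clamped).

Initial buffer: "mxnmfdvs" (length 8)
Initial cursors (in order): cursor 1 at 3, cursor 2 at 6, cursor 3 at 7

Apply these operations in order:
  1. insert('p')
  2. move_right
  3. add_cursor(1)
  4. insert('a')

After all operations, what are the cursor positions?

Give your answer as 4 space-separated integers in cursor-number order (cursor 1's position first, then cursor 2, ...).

Answer: 7 12 15 2

Derivation:
After op 1 (insert('p')): buffer="mxnpmfdpvps" (len 11), cursors c1@4 c2@8 c3@10, authorship ...1...2.3.
After op 2 (move_right): buffer="mxnpmfdpvps" (len 11), cursors c1@5 c2@9 c3@11, authorship ...1...2.3.
After op 3 (add_cursor(1)): buffer="mxnpmfdpvps" (len 11), cursors c4@1 c1@5 c2@9 c3@11, authorship ...1...2.3.
After op 4 (insert('a')): buffer="maxnpmafdpvapsa" (len 15), cursors c4@2 c1@7 c2@12 c3@15, authorship .4..1.1..2.23.3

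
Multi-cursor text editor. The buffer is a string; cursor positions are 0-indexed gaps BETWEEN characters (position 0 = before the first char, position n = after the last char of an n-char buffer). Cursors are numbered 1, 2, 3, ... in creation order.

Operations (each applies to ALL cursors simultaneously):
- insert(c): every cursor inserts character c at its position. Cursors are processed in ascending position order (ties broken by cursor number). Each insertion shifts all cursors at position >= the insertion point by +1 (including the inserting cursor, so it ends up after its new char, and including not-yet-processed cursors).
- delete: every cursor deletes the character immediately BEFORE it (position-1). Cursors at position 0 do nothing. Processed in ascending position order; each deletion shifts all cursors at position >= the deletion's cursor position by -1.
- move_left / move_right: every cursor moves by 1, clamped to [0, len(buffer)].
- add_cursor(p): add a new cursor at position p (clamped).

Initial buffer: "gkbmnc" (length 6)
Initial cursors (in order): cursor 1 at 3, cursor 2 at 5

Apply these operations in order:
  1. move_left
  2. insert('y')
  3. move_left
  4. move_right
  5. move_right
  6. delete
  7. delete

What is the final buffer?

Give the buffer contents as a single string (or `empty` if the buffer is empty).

Answer: gkmc

Derivation:
After op 1 (move_left): buffer="gkbmnc" (len 6), cursors c1@2 c2@4, authorship ......
After op 2 (insert('y')): buffer="gkybmync" (len 8), cursors c1@3 c2@6, authorship ..1..2..
After op 3 (move_left): buffer="gkybmync" (len 8), cursors c1@2 c2@5, authorship ..1..2..
After op 4 (move_right): buffer="gkybmync" (len 8), cursors c1@3 c2@6, authorship ..1..2..
After op 5 (move_right): buffer="gkybmync" (len 8), cursors c1@4 c2@7, authorship ..1..2..
After op 6 (delete): buffer="gkymyc" (len 6), cursors c1@3 c2@5, authorship ..1.2.
After op 7 (delete): buffer="gkmc" (len 4), cursors c1@2 c2@3, authorship ....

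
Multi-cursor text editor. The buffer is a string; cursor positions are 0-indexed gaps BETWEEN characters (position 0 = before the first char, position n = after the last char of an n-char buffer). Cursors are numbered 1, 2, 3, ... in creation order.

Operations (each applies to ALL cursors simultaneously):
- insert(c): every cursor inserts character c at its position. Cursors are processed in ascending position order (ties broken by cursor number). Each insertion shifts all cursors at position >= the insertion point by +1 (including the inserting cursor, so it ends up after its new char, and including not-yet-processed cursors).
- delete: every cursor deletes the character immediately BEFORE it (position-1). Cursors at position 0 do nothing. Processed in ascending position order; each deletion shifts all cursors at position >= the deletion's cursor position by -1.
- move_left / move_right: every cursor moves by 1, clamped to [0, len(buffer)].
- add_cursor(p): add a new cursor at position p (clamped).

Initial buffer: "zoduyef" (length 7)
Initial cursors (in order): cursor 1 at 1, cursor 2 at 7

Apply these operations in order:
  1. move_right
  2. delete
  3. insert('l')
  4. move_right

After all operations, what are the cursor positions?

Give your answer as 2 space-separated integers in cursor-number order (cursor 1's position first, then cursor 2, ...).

After op 1 (move_right): buffer="zoduyef" (len 7), cursors c1@2 c2@7, authorship .......
After op 2 (delete): buffer="zduye" (len 5), cursors c1@1 c2@5, authorship .....
After op 3 (insert('l')): buffer="zlduyel" (len 7), cursors c1@2 c2@7, authorship .1....2
After op 4 (move_right): buffer="zlduyel" (len 7), cursors c1@3 c2@7, authorship .1....2

Answer: 3 7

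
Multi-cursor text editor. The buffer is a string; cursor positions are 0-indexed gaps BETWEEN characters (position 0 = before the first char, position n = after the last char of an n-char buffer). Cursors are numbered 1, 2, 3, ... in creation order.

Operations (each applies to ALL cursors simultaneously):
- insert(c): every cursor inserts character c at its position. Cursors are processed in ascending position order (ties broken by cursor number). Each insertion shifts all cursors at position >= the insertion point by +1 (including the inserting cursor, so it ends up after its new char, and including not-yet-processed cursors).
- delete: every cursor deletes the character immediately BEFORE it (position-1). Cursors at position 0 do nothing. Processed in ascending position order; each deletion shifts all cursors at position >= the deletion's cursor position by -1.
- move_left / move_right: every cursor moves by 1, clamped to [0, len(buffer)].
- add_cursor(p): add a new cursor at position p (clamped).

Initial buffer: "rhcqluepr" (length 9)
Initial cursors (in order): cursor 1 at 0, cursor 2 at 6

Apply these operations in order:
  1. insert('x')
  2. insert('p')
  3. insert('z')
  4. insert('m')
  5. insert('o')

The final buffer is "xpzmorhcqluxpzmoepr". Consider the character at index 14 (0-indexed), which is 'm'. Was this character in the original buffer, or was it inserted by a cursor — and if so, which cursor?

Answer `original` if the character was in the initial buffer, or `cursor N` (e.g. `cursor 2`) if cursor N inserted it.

After op 1 (insert('x')): buffer="xrhcqluxepr" (len 11), cursors c1@1 c2@8, authorship 1......2...
After op 2 (insert('p')): buffer="xprhcqluxpepr" (len 13), cursors c1@2 c2@10, authorship 11......22...
After op 3 (insert('z')): buffer="xpzrhcqluxpzepr" (len 15), cursors c1@3 c2@12, authorship 111......222...
After op 4 (insert('m')): buffer="xpzmrhcqluxpzmepr" (len 17), cursors c1@4 c2@14, authorship 1111......2222...
After op 5 (insert('o')): buffer="xpzmorhcqluxpzmoepr" (len 19), cursors c1@5 c2@16, authorship 11111......22222...
Authorship (.=original, N=cursor N): 1 1 1 1 1 . . . . . . 2 2 2 2 2 . . .
Index 14: author = 2

Answer: cursor 2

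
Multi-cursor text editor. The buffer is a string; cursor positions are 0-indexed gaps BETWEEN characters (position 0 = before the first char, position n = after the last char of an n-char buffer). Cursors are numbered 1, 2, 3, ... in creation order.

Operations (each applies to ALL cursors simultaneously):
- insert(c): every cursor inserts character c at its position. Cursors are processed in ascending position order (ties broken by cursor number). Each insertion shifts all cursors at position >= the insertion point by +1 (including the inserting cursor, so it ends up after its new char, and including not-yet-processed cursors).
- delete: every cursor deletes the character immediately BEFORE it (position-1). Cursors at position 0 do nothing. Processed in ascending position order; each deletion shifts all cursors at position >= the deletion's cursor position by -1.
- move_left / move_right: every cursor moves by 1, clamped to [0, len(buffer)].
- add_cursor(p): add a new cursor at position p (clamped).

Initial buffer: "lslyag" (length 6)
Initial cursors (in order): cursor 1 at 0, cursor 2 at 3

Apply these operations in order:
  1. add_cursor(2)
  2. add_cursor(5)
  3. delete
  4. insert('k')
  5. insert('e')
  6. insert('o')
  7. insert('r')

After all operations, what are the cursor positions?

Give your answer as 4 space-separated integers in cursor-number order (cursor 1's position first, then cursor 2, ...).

After op 1 (add_cursor(2)): buffer="lslyag" (len 6), cursors c1@0 c3@2 c2@3, authorship ......
After op 2 (add_cursor(5)): buffer="lslyag" (len 6), cursors c1@0 c3@2 c2@3 c4@5, authorship ......
After op 3 (delete): buffer="lyg" (len 3), cursors c1@0 c2@1 c3@1 c4@2, authorship ...
After op 4 (insert('k')): buffer="klkkykg" (len 7), cursors c1@1 c2@4 c3@4 c4@6, authorship 1.23.4.
After op 5 (insert('e')): buffer="kelkkeeykeg" (len 11), cursors c1@2 c2@7 c3@7 c4@10, authorship 11.2323.44.
After op 6 (insert('o')): buffer="keolkkeeooykeog" (len 15), cursors c1@3 c2@10 c3@10 c4@14, authorship 111.232323.444.
After op 7 (insert('r')): buffer="keorlkkeeoorrykeorg" (len 19), cursors c1@4 c2@13 c3@13 c4@18, authorship 1111.23232323.4444.

Answer: 4 13 13 18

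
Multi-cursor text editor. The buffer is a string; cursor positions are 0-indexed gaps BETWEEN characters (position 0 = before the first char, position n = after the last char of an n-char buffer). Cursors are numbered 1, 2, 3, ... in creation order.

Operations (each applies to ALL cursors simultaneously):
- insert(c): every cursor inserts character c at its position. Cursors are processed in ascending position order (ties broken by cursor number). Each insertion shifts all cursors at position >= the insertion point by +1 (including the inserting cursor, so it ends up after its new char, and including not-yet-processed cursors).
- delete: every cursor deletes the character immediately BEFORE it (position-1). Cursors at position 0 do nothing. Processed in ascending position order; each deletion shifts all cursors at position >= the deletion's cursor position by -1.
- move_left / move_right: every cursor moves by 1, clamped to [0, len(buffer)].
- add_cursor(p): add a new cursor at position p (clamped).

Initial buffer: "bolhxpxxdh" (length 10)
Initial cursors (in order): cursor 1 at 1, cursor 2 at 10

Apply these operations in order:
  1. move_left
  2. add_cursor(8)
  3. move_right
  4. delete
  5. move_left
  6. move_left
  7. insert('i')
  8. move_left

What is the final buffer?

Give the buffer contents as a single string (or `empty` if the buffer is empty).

Answer: iolhxpiixx

Derivation:
After op 1 (move_left): buffer="bolhxpxxdh" (len 10), cursors c1@0 c2@9, authorship ..........
After op 2 (add_cursor(8)): buffer="bolhxpxxdh" (len 10), cursors c1@0 c3@8 c2@9, authorship ..........
After op 3 (move_right): buffer="bolhxpxxdh" (len 10), cursors c1@1 c3@9 c2@10, authorship ..........
After op 4 (delete): buffer="olhxpxx" (len 7), cursors c1@0 c2@7 c3@7, authorship .......
After op 5 (move_left): buffer="olhxpxx" (len 7), cursors c1@0 c2@6 c3@6, authorship .......
After op 6 (move_left): buffer="olhxpxx" (len 7), cursors c1@0 c2@5 c3@5, authorship .......
After op 7 (insert('i')): buffer="iolhxpiixx" (len 10), cursors c1@1 c2@8 c3@8, authorship 1.....23..
After op 8 (move_left): buffer="iolhxpiixx" (len 10), cursors c1@0 c2@7 c3@7, authorship 1.....23..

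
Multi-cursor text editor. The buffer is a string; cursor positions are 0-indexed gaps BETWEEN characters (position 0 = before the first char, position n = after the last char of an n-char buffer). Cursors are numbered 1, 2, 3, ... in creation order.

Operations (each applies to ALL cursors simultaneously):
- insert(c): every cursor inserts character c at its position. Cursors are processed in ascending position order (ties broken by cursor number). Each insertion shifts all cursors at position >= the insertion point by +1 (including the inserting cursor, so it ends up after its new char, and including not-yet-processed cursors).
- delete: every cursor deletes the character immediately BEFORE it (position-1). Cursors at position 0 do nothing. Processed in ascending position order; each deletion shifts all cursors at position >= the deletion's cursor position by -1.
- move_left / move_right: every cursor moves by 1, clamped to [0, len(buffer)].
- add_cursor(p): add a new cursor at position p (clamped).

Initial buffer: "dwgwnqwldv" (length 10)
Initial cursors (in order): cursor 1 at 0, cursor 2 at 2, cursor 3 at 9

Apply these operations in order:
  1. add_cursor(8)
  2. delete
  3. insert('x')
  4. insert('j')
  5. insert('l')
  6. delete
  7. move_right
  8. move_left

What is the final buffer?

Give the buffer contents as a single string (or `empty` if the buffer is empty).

After op 1 (add_cursor(8)): buffer="dwgwnqwldv" (len 10), cursors c1@0 c2@2 c4@8 c3@9, authorship ..........
After op 2 (delete): buffer="dgwnqwv" (len 7), cursors c1@0 c2@1 c3@6 c4@6, authorship .......
After op 3 (insert('x')): buffer="xdxgwnqwxxv" (len 11), cursors c1@1 c2@3 c3@10 c4@10, authorship 1.2.....34.
After op 4 (insert('j')): buffer="xjdxjgwnqwxxjjv" (len 15), cursors c1@2 c2@5 c3@14 c4@14, authorship 11.22.....3434.
After op 5 (insert('l')): buffer="xjldxjlgwnqwxxjjllv" (len 19), cursors c1@3 c2@7 c3@18 c4@18, authorship 111.222.....343434.
After op 6 (delete): buffer="xjdxjgwnqwxxjjv" (len 15), cursors c1@2 c2@5 c3@14 c4@14, authorship 11.22.....3434.
After op 7 (move_right): buffer="xjdxjgwnqwxxjjv" (len 15), cursors c1@3 c2@6 c3@15 c4@15, authorship 11.22.....3434.
After op 8 (move_left): buffer="xjdxjgwnqwxxjjv" (len 15), cursors c1@2 c2@5 c3@14 c4@14, authorship 11.22.....3434.

Answer: xjdxjgwnqwxxjjv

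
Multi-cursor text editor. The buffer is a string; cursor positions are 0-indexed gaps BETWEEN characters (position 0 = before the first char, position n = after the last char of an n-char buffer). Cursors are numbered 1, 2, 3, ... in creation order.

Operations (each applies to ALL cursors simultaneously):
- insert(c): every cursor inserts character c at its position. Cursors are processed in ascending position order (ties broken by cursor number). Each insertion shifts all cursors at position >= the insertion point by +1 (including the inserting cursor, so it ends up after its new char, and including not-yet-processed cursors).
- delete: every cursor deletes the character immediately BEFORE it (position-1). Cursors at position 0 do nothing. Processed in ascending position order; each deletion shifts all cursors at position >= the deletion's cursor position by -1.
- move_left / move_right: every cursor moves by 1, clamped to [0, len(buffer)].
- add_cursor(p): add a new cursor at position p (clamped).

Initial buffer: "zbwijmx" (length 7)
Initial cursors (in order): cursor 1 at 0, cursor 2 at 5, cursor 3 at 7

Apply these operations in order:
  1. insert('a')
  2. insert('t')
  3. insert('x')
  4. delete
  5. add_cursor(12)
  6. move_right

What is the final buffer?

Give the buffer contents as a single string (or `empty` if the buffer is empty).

Answer: atzbwijatmxat

Derivation:
After op 1 (insert('a')): buffer="azbwijamxa" (len 10), cursors c1@1 c2@7 c3@10, authorship 1.....2..3
After op 2 (insert('t')): buffer="atzbwijatmxat" (len 13), cursors c1@2 c2@9 c3@13, authorship 11.....22..33
After op 3 (insert('x')): buffer="atxzbwijatxmxatx" (len 16), cursors c1@3 c2@11 c3@16, authorship 111.....222..333
After op 4 (delete): buffer="atzbwijatmxat" (len 13), cursors c1@2 c2@9 c3@13, authorship 11.....22..33
After op 5 (add_cursor(12)): buffer="atzbwijatmxat" (len 13), cursors c1@2 c2@9 c4@12 c3@13, authorship 11.....22..33
After op 6 (move_right): buffer="atzbwijatmxat" (len 13), cursors c1@3 c2@10 c3@13 c4@13, authorship 11.....22..33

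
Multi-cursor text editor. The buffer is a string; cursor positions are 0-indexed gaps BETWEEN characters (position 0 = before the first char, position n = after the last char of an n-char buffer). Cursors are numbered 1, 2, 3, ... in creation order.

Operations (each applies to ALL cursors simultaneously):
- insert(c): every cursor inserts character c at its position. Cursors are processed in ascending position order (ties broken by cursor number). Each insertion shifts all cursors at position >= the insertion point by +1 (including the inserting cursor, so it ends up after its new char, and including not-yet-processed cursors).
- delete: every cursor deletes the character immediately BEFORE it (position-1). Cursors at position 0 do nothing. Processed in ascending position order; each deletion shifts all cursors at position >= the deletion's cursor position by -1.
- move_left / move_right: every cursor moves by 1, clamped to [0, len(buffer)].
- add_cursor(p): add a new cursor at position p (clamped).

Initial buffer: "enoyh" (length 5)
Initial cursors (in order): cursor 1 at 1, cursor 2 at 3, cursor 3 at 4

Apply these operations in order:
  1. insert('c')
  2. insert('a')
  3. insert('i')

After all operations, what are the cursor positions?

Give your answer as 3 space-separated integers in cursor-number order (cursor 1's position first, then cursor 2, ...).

After op 1 (insert('c')): buffer="ecnocych" (len 8), cursors c1@2 c2@5 c3@7, authorship .1..2.3.
After op 2 (insert('a')): buffer="ecanocaycah" (len 11), cursors c1@3 c2@7 c3@10, authorship .11..22.33.
After op 3 (insert('i')): buffer="ecainocaiycaih" (len 14), cursors c1@4 c2@9 c3@13, authorship .111..222.333.

Answer: 4 9 13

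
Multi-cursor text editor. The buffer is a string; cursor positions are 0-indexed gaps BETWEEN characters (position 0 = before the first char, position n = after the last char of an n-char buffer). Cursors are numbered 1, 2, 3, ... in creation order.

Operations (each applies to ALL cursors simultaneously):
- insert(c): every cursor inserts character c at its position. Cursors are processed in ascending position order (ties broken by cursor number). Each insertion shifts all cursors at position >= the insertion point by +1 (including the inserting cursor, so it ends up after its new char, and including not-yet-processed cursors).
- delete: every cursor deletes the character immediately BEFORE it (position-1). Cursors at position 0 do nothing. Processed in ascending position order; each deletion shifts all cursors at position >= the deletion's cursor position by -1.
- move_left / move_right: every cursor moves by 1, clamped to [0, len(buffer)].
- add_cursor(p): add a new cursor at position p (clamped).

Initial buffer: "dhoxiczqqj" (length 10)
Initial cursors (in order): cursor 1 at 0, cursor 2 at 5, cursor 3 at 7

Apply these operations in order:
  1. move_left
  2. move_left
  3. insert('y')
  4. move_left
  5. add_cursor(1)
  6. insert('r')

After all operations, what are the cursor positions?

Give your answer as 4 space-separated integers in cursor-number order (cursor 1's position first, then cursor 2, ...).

After op 1 (move_left): buffer="dhoxiczqqj" (len 10), cursors c1@0 c2@4 c3@6, authorship ..........
After op 2 (move_left): buffer="dhoxiczqqj" (len 10), cursors c1@0 c2@3 c3@5, authorship ..........
After op 3 (insert('y')): buffer="ydhoyxiyczqqj" (len 13), cursors c1@1 c2@5 c3@8, authorship 1...2..3.....
After op 4 (move_left): buffer="ydhoyxiyczqqj" (len 13), cursors c1@0 c2@4 c3@7, authorship 1...2..3.....
After op 5 (add_cursor(1)): buffer="ydhoyxiyczqqj" (len 13), cursors c1@0 c4@1 c2@4 c3@7, authorship 1...2..3.....
After op 6 (insert('r')): buffer="ryrdhoryxiryczqqj" (len 17), cursors c1@1 c4@3 c2@7 c3@11, authorship 114...22..33.....

Answer: 1 7 11 3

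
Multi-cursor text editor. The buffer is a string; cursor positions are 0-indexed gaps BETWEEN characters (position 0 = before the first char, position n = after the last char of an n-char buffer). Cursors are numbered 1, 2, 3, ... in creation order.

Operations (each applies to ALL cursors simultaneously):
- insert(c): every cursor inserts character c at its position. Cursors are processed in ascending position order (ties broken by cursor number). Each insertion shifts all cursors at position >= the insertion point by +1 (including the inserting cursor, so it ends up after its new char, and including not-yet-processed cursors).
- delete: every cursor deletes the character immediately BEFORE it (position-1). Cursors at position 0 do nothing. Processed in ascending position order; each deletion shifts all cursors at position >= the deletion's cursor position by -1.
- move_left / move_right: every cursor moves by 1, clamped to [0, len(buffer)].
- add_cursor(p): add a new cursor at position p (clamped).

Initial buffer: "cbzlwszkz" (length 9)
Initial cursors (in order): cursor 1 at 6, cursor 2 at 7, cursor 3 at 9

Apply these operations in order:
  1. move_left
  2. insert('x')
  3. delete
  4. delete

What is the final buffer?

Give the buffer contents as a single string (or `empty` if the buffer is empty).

After op 1 (move_left): buffer="cbzlwszkz" (len 9), cursors c1@5 c2@6 c3@8, authorship .........
After op 2 (insert('x')): buffer="cbzlwxsxzkxz" (len 12), cursors c1@6 c2@8 c3@11, authorship .....1.2..3.
After op 3 (delete): buffer="cbzlwszkz" (len 9), cursors c1@5 c2@6 c3@8, authorship .........
After op 4 (delete): buffer="cbzlzz" (len 6), cursors c1@4 c2@4 c3@5, authorship ......

Answer: cbzlzz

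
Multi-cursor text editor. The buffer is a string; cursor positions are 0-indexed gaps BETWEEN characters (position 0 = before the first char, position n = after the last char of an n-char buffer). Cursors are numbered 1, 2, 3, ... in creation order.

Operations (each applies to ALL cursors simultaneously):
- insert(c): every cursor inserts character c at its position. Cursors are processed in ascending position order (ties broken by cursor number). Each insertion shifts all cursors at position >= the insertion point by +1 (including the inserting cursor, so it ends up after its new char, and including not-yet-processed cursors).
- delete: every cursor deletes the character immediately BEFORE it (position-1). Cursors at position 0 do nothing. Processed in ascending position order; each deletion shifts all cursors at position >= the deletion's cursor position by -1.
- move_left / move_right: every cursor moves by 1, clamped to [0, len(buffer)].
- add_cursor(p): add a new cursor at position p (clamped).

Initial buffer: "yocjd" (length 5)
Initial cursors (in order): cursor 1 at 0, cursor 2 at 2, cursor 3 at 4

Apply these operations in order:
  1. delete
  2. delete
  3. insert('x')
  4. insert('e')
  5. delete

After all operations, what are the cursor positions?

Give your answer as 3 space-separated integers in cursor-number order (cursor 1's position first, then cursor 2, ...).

Answer: 3 3 3

Derivation:
After op 1 (delete): buffer="ycd" (len 3), cursors c1@0 c2@1 c3@2, authorship ...
After op 2 (delete): buffer="d" (len 1), cursors c1@0 c2@0 c3@0, authorship .
After op 3 (insert('x')): buffer="xxxd" (len 4), cursors c1@3 c2@3 c3@3, authorship 123.
After op 4 (insert('e')): buffer="xxxeeed" (len 7), cursors c1@6 c2@6 c3@6, authorship 123123.
After op 5 (delete): buffer="xxxd" (len 4), cursors c1@3 c2@3 c3@3, authorship 123.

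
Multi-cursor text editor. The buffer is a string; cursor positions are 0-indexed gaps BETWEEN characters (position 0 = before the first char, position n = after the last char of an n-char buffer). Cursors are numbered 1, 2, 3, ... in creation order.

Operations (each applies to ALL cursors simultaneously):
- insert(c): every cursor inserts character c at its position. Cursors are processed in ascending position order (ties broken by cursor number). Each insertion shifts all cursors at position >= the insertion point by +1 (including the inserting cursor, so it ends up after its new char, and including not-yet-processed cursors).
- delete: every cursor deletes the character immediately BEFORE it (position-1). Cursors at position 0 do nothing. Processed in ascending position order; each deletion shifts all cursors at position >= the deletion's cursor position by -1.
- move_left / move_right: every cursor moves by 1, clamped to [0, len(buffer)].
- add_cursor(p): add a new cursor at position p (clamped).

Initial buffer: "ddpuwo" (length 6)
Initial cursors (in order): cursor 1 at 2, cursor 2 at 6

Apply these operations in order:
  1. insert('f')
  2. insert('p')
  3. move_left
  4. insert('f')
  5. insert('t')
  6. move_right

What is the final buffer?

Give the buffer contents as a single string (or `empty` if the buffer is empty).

Answer: ddfftppuwofftp

Derivation:
After op 1 (insert('f')): buffer="ddfpuwof" (len 8), cursors c1@3 c2@8, authorship ..1....2
After op 2 (insert('p')): buffer="ddfppuwofp" (len 10), cursors c1@4 c2@10, authorship ..11....22
After op 3 (move_left): buffer="ddfppuwofp" (len 10), cursors c1@3 c2@9, authorship ..11....22
After op 4 (insert('f')): buffer="ddffppuwoffp" (len 12), cursors c1@4 c2@11, authorship ..111....222
After op 5 (insert('t')): buffer="ddfftppuwofftp" (len 14), cursors c1@5 c2@13, authorship ..1111....2222
After op 6 (move_right): buffer="ddfftppuwofftp" (len 14), cursors c1@6 c2@14, authorship ..1111....2222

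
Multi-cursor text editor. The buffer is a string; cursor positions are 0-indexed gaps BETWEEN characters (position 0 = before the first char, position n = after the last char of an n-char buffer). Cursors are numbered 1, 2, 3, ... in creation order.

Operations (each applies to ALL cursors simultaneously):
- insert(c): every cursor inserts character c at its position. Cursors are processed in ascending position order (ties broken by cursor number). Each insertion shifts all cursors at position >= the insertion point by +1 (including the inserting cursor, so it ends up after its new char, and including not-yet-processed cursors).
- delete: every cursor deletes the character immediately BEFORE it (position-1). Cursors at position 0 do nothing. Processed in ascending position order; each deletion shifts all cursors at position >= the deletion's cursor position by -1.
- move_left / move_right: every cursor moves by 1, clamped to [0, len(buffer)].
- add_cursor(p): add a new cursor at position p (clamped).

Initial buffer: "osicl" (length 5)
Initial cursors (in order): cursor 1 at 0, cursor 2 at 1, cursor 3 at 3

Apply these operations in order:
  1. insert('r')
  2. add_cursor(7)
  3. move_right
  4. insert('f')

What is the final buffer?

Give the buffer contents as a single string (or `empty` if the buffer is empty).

Answer: rofrsfircflf

Derivation:
After op 1 (insert('r')): buffer="rorsircl" (len 8), cursors c1@1 c2@3 c3@6, authorship 1.2..3..
After op 2 (add_cursor(7)): buffer="rorsircl" (len 8), cursors c1@1 c2@3 c3@6 c4@7, authorship 1.2..3..
After op 3 (move_right): buffer="rorsircl" (len 8), cursors c1@2 c2@4 c3@7 c4@8, authorship 1.2..3..
After op 4 (insert('f')): buffer="rofrsfircflf" (len 12), cursors c1@3 c2@6 c3@10 c4@12, authorship 1.12.2.3.3.4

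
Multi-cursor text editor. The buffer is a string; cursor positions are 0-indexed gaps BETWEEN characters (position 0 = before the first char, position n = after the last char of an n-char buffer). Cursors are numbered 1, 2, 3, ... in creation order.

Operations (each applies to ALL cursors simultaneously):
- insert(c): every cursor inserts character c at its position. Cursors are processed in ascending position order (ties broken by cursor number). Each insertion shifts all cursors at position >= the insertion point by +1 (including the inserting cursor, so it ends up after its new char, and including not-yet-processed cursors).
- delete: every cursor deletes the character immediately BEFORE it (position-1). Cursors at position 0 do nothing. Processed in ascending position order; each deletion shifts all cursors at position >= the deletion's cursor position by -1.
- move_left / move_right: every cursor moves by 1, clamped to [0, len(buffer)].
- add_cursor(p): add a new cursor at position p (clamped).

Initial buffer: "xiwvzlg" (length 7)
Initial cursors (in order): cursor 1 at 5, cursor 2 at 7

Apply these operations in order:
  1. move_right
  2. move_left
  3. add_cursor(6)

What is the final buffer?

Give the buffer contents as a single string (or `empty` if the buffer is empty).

Answer: xiwvzlg

Derivation:
After op 1 (move_right): buffer="xiwvzlg" (len 7), cursors c1@6 c2@7, authorship .......
After op 2 (move_left): buffer="xiwvzlg" (len 7), cursors c1@5 c2@6, authorship .......
After op 3 (add_cursor(6)): buffer="xiwvzlg" (len 7), cursors c1@5 c2@6 c3@6, authorship .......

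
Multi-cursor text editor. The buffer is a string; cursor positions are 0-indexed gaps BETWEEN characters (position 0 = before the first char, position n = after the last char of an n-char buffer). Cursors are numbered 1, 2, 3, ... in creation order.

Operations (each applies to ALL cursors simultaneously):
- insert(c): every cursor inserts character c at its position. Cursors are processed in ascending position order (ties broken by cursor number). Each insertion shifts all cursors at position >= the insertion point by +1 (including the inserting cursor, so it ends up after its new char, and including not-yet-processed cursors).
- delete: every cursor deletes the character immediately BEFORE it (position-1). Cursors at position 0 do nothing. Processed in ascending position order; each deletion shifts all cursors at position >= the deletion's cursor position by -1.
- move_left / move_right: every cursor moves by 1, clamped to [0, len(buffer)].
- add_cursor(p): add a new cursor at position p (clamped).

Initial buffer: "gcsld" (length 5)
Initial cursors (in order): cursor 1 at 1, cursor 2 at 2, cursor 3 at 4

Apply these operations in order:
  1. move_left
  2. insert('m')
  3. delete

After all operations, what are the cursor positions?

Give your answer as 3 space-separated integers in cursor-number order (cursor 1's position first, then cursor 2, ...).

Answer: 0 1 3

Derivation:
After op 1 (move_left): buffer="gcsld" (len 5), cursors c1@0 c2@1 c3@3, authorship .....
After op 2 (insert('m')): buffer="mgmcsmld" (len 8), cursors c1@1 c2@3 c3@6, authorship 1.2..3..
After op 3 (delete): buffer="gcsld" (len 5), cursors c1@0 c2@1 c3@3, authorship .....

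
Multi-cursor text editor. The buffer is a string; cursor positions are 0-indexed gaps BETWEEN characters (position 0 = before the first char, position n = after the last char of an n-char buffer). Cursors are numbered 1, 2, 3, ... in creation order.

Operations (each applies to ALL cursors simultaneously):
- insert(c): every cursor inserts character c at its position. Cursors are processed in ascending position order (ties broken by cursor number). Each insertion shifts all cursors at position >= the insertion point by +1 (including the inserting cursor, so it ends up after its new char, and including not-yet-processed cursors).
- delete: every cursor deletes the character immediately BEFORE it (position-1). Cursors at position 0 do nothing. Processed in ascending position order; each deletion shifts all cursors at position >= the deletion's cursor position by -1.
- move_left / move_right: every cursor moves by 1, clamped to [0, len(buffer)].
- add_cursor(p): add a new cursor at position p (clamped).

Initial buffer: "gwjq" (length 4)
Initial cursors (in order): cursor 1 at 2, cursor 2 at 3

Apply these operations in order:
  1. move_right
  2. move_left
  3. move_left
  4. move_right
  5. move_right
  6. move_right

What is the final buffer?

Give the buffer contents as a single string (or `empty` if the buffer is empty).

After op 1 (move_right): buffer="gwjq" (len 4), cursors c1@3 c2@4, authorship ....
After op 2 (move_left): buffer="gwjq" (len 4), cursors c1@2 c2@3, authorship ....
After op 3 (move_left): buffer="gwjq" (len 4), cursors c1@1 c2@2, authorship ....
After op 4 (move_right): buffer="gwjq" (len 4), cursors c1@2 c2@3, authorship ....
After op 5 (move_right): buffer="gwjq" (len 4), cursors c1@3 c2@4, authorship ....
After op 6 (move_right): buffer="gwjq" (len 4), cursors c1@4 c2@4, authorship ....

Answer: gwjq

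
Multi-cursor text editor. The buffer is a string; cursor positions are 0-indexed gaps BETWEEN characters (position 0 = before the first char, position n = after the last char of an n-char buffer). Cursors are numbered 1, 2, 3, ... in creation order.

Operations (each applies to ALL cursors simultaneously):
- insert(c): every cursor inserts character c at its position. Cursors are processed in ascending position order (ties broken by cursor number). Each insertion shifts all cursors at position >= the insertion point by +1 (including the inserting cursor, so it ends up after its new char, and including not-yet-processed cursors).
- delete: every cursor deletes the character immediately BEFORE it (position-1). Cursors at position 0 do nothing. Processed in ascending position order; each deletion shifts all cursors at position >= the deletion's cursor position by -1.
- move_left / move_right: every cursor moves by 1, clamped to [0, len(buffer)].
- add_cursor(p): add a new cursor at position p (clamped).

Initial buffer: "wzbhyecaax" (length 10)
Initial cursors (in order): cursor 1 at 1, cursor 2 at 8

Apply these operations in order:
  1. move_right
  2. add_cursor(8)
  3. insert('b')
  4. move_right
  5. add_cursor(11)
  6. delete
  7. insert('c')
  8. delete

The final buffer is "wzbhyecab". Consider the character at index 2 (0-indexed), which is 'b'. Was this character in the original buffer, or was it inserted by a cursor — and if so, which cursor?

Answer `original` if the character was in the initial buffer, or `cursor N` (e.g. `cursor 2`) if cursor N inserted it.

Answer: cursor 1

Derivation:
After op 1 (move_right): buffer="wzbhyecaax" (len 10), cursors c1@2 c2@9, authorship ..........
After op 2 (add_cursor(8)): buffer="wzbhyecaax" (len 10), cursors c1@2 c3@8 c2@9, authorship ..........
After op 3 (insert('b')): buffer="wzbbhyecababx" (len 13), cursors c1@3 c3@10 c2@12, authorship ..1......3.2.
After op 4 (move_right): buffer="wzbbhyecababx" (len 13), cursors c1@4 c3@11 c2@13, authorship ..1......3.2.
After op 5 (add_cursor(11)): buffer="wzbbhyecababx" (len 13), cursors c1@4 c3@11 c4@11 c2@13, authorship ..1......3.2.
After op 6 (delete): buffer="wzbhyecab" (len 9), cursors c1@3 c3@8 c4@8 c2@9, authorship ..1.....2
After op 7 (insert('c')): buffer="wzbchyecaccbc" (len 13), cursors c1@4 c3@11 c4@11 c2@13, authorship ..11.....3422
After op 8 (delete): buffer="wzbhyecab" (len 9), cursors c1@3 c3@8 c4@8 c2@9, authorship ..1.....2
Authorship (.=original, N=cursor N): . . 1 . . . . . 2
Index 2: author = 1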